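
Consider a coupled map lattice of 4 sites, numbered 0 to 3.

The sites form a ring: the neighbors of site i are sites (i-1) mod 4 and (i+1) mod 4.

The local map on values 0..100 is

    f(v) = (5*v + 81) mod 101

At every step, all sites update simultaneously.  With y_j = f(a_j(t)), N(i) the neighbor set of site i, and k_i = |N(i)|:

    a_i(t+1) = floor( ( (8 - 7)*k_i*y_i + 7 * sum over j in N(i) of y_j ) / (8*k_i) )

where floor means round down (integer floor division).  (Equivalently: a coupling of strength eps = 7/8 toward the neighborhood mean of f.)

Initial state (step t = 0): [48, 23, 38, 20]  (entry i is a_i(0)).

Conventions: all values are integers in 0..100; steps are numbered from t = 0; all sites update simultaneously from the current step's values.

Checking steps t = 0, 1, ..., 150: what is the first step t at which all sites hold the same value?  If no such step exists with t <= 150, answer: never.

Answer: 23
Key observation: Synchronization is absorbing here: once all sites are equal they stay equal, and step 23 is the first all-equal step.

Derivation:
t=0: [48, 23, 38, 20]  (not all equal)
t=1: [78, 49, 85, 48]  (not all equal)
t=2: [26, 32, 18, 32]  (not all equal)
t=3: [35, 39, 42, 39]  (not all equal)
t=4: [71, 71, 75, 71]  (not all equal)
t=5: [32, 40, 34, 40]  (not all equal)
t=6: [74, 48, 75, 48]  (not all equal)
t=7: [21, 45, 22, 45]  (not all equal)
t=8: [13, 76, 13, 76]  (not all equal)
t=9: [55, 46, 55, 46]  (not all equal)
t=10: [13, 47, 13, 47]  (not all equal)
t=11: [17, 41, 17, 41]  (not all equal)
t=12: [81, 67, 81, 67]  (not all equal)
t=13: [20, 73, 20, 73]  (not all equal)
t=14: [46, 75, 46, 75]  (not all equal)
t=15: [46, 13, 46, 13]  (not all equal)
t=16: [40, 12, 40, 12]  (not all equal)
t=17: [44, 74, 44, 74]  (not all equal)
t=18: [53, 92, 53, 92]  (not all equal)
t=19: [36, 42, 36, 42]  (not all equal)
t=20: [85, 62, 85, 62]  (not all equal)
t=21: [77, 11, 77, 11]  (not all equal)
t=22: [38, 58, 38, 58]  (not all equal)
t=23: [68, 68, 68, 68]  (all equal)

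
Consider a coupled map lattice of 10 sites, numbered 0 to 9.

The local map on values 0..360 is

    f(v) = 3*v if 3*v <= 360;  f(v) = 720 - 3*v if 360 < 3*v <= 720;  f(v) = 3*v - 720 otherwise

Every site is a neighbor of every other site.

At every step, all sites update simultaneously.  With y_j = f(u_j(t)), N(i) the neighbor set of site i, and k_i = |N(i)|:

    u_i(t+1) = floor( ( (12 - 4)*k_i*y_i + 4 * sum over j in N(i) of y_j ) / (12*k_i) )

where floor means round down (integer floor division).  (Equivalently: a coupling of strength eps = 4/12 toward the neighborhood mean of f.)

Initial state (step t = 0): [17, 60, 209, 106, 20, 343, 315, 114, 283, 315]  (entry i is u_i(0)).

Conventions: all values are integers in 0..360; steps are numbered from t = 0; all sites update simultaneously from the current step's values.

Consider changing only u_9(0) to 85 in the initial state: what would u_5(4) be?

Answer: u_5(4) = 179
Key observation: This trace re-runs the system from the modified initial state.

Derivation:
t=0: [17, 60, 209, 106, 20, 343, 315, 114, 283, 85]
t=1: [104, 186, 131, 272, 110, 267, 214, 288, 153, 233]
t=2: [263, 169, 273, 127, 274, 118, 116, 157, 231, 80]
t=3: [119, 209, 137, 289, 139, 298, 294, 232, 92, 226]
t=4: [294, 128, 264, 162, 260, 179, 171, 85, 243, 96]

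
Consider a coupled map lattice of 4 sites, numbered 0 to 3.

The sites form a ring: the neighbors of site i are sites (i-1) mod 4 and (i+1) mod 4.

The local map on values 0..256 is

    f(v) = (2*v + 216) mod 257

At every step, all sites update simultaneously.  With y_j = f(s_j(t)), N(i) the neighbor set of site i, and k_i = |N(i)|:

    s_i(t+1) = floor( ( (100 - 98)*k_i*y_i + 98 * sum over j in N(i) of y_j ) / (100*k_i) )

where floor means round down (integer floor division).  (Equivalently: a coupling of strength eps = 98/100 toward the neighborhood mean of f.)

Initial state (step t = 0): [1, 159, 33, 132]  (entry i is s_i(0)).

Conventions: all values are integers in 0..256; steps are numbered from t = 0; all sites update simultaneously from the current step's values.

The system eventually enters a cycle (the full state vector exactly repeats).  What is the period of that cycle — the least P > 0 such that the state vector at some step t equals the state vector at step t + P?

Simulating step by step:
t=0: [1, 159, 33, 132]
t=1: [123, 119, 119, 123]
t=2: [201, 200, 200, 201]
t=3: [103, 102, 102, 103]
t=4: [164, 163, 163, 164]
t=5: [29, 28, 28, 29]
t=6: [16, 15, 15, 16]
t=7: [247, 246, 246, 247]
t=8: [195, 194, 194, 195]
t=9: [91, 90, 90, 91]
t=10: [140, 139, 139, 140]
t=11: [238, 237, 237, 238]
t=12: [177, 176, 176, 177]
t=13: [55, 54, 54, 55]
t=14: [68, 67, 67, 68]
t=15: [94, 93, 93, 94]
t=16: [146, 145, 145, 146]
t=17: [250, 249, 249, 250]
t=18: [201, 200, 200, 201]

Answer: 16
Key observation: The state at step 2, [201, 200, 200, 201], reappears at step 18 — and no state repeats earlier — so the cycle the system enters has period 16.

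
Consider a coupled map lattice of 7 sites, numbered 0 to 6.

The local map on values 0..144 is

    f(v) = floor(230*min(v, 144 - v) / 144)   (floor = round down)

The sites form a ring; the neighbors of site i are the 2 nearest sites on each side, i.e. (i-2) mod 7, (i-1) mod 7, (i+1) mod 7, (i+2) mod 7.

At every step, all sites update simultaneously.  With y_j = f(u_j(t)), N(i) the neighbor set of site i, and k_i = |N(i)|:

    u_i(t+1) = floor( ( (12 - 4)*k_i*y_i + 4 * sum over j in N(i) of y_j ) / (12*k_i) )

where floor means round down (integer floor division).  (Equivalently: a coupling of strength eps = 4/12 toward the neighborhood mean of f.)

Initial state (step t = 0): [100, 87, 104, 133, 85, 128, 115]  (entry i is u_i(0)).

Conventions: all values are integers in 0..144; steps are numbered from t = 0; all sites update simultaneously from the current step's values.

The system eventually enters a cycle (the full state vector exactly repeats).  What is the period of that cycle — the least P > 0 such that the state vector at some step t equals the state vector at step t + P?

Answer: 7
Key observation: The state at step 56, [110, 110, 110, 110, 110, 110, 110], reappears at step 63 — and no state repeats earlier — so the cycle the system enters has period 7.

Derivation:
t=0: [100, 87, 104, 133, 85, 128, 115]
t=1: [65, 77, 64, 34, 75, 35, 54]
t=2: [97, 100, 99, 67, 98, 66, 88]
t=3: [77, 75, 74, 97, 79, 98, 86]
t=4: [103, 105, 106, 83, 97, 80, 94]
t=5: [68, 66, 64, 89, 78, 94, 78]
t=6: [104, 103, 101, 90, 101, 86, 103]
t=7: [66, 66, 68, 81, 71, 84, 67]
t=8: [104, 105, 107, 101, 109, 98, 106]
t=9: [63, 62, 60, 66, 58, 69, 61]
t=10: [100, 99, 96, 103, 95, 106, 98]
t=11: [70, 71, 74, 67, 74, 63, 71]
t=12: [110, 112, 110, 107, 109, 103, 111]
t=13: [54, 52, 54, 58, 55, 61, 53]
t=14: [86, 84, 86, 90, 87, 93, 85]
t=15: [91, 93, 91, 87, 90, 84, 92]
t=16: [84, 82, 84, 89, 86, 92, 84]
t=17: [94, 97, 94, 88, 91, 86, 94]
t=18: [79, 77, 79, 86, 84, 88, 80]
t=19: [102, 104, 101, 94, 95, 92, 100]
t=20: [68, 65, 69, 77, 77, 79, 70]
t=21: [107, 105, 108, 106, 107, 104, 109]
t=22: [59, 60, 58, 60, 58, 61, 56]
t=23: [93, 94, 92, 94, 92, 95, 90]
t=24: [81, 80, 82, 79, 82, 79, 84]
t=25: [99, 101, 99, 102, 99, 101, 97]
t=26: [70, 69, 70, 67, 70, 69, 73]
t=27: [111, 110, 110, 108, 110, 110, 112]
t=28: [52, 53, 54, 56, 54, 53, 51]
t=29: [83, 84, 85, 87, 85, 84, 82]
t=30: [96, 95, 94, 92, 94, 95, 97]
t=31: [76, 78, 79, 81, 78, 78, 75]
t=32: [107, 105, 103, 101, 104, 105, 108]
t=33: [59, 62, 64, 66, 63, 61, 58]
t=34: [95, 98, 101, 103, 99, 97, 93]
t=35: [76, 73, 69, 67, 71, 74, 78]
t=36: [108, 111, 110, 108, 111, 110, 107]
t=37: [56, 53, 54, 55, 53, 54, 57]
t=38: [88, 85, 86, 86, 85, 86, 89]
t=39: [89, 92, 92, 92, 92, 91, 88]
t=40: [86, 83, 83, 83, 83, 84, 87]
t=41: [93, 96, 96, 96, 96, 94, 92]
t=42: [80, 77, 76, 76, 76, 79, 81]
t=43: [102, 106, 107, 107, 106, 103, 101]
t=44: [65, 61, 59, 59, 60, 64, 66]
t=45: [101, 97, 95, 95, 96, 101, 103]
t=46: [69, 74, 76, 76, 74, 69, 67]
t=47: [109, 110, 108, 108, 110, 109, 108]
t=48: [55, 54, 56, 56, 54, 55, 56]
t=49: [87, 86, 88, 88, 86, 87, 88]
t=50: [90, 91, 89, 89, 91, 90, 89]
t=51: [86, 84, 86, 86, 84, 86, 86]
t=52: [92, 94, 92, 92, 94, 92, 92]
t=53: [82, 80, 82, 82, 80, 82, 82]
t=54: [99, 101, 99, 99, 101, 99, 99]
t=55: [70, 69, 70, 70, 69, 70, 70]
t=56: [110, 110, 110, 110, 110, 110, 110]
t=57: [54, 54, 54, 54, 54, 54, 54]
t=58: [86, 86, 86, 86, 86, 86, 86]
t=59: [92, 92, 92, 92, 92, 92, 92]
t=60: [83, 83, 83, 83, 83, 83, 83]
t=61: [97, 97, 97, 97, 97, 97, 97]
t=62: [75, 75, 75, 75, 75, 75, 75]
t=63: [110, 110, 110, 110, 110, 110, 110]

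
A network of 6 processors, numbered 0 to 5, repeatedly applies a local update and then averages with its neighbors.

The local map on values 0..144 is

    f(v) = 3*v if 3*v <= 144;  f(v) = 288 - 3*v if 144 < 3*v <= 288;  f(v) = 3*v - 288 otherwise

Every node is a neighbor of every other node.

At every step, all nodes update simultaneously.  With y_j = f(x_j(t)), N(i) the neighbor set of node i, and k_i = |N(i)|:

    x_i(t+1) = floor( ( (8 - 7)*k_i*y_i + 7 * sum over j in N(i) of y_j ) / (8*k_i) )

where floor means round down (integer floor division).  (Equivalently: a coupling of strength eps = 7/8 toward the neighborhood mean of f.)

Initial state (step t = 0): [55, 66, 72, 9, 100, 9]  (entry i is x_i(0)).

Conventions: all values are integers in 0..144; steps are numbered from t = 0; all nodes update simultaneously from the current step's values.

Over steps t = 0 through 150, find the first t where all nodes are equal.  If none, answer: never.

Answer: 3
Key observation: Synchronization is absorbing here: once all nodes are equal they stay equal, and step 3 is the first all-equal step.

Derivation:
t=0: [55, 66, 72, 9, 100, 9]  (not all equal)
t=1: [55, 56, 57, 60, 60, 60]  (not all equal)
t=2: [113, 113, 113, 114, 114, 114]  (not all equal)
t=3: [52, 52, 52, 52, 52, 52]  (all equal)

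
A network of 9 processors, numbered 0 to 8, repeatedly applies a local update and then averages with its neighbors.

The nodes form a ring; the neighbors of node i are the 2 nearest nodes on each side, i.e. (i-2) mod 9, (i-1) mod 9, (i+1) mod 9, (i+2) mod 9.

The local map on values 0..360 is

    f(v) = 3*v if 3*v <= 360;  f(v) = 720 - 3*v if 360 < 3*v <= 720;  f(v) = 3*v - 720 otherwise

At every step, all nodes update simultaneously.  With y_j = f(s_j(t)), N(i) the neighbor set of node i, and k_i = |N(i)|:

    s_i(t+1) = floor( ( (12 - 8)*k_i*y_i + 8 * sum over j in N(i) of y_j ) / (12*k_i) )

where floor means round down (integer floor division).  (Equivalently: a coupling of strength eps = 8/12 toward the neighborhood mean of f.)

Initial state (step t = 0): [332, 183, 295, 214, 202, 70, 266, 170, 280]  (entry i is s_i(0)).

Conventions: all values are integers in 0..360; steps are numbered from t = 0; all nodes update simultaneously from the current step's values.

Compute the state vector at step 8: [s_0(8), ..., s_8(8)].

Answer: [288, 291, 266, 194, 159, 114, 148, 180, 251]

Derivation:
t=0: [332, 183, 295, 214, 202, 70, 266, 170, 280]
t=1: [203, 163, 161, 136, 126, 150, 135, 184, 162]
t=2: [182, 226, 245, 284, 303, 279, 274, 211, 215]
t=3: [94, 80, 94, 104, 124, 124, 112, 107, 92]
t=4: [280, 272, 291, 307, 329, 335, 327, 314, 288]
t=5: [142, 135, 165, 200, 239, 253, 240, 209, 164]
t=6: [241, 249, 197, 137, 65, 49, 60, 124, 193]
t=7: [108, 106, 132, 186, 192, 221, 198, 194, 140]
t=8: [288, 291, 266, 194, 159, 114, 148, 180, 251]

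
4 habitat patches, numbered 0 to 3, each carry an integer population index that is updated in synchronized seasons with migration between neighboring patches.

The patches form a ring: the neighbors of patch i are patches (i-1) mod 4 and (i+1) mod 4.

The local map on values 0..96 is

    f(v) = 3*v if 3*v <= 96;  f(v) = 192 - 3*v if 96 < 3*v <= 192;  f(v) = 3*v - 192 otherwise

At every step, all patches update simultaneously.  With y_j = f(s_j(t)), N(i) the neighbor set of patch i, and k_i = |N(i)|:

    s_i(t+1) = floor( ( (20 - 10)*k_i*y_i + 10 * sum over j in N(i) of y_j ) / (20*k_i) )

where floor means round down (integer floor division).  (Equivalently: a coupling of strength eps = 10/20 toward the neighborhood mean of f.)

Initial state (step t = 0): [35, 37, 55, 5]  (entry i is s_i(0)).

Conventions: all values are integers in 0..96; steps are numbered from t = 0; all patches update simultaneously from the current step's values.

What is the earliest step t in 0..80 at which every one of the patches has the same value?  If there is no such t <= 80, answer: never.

Simulating step by step:
t=0: [35, 37, 55, 5]  (not all equal)
t=1: [67, 69, 37, 36]  (not all equal)
t=2: [29, 30, 65, 64]  (not all equal)
t=3: [66, 67, 24, 22]  (not all equal)
t=4: [21, 24, 54, 52]  (not all equal)
t=5: [58, 59, 42, 41]  (not all equal)
t=6: [30, 28, 54, 55]  (not all equal)
t=7: [72, 72, 42, 43]  (not all equal)
t=8: [33, 34, 54, 54]  (not all equal)
t=9: [76, 75, 45, 45]  (not all equal)
t=10: [40, 39, 51, 51]  (not all equal)
t=11: [64, 65, 48, 47]  (not all equal)
t=12: [13, 13, 37, 37]  (not all equal)
t=13: [49, 49, 70, 70]  (not all equal)
t=14: [38, 38, 24, 24]  (not all equal)
t=15: [76, 76, 73, 73]  (not all equal)
t=16: [33, 33, 29, 29]  (not all equal)
t=17: [91, 91, 88, 88]  (not all equal)
t=18: [78, 78, 74, 74]  (not all equal)
t=19: [39, 39, 33, 33]  (not all equal)
t=20: [79, 79, 88, 88]  (not all equal)
t=21: [51, 51, 65, 65]  (not all equal)
t=22: [30, 30, 12, 12]  (not all equal)
t=23: [76, 76, 49, 49]  (not all equal)
t=24: [38, 38, 42, 42]  (not all equal)
t=25: [75, 75, 69, 69]  (not all equal)
t=26: [28, 28, 19, 19]  (not all equal)
t=27: [77, 77, 63, 63]  (not all equal)
t=28: [30, 30, 12, 12]  (not all equal)

Answer: never
Key observation: The state at step 22 reappears at step 28 — the system is in a cycle of period 6 from step 22 on.  No step 0..28 is synchronized, and the cycle repeats forever, so no step up to 80 (or ever) has all patches equal.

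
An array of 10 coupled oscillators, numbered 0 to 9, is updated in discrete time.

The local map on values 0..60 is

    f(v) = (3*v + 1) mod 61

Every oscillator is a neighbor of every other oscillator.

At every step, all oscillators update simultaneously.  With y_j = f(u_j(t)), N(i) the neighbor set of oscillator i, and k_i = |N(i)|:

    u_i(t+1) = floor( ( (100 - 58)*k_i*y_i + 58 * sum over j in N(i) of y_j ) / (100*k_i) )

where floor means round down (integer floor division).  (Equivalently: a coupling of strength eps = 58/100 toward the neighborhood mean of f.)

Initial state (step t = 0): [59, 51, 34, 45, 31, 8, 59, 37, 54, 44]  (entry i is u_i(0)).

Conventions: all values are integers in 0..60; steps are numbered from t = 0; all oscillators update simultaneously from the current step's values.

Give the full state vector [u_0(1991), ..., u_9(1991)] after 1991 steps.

Answer: [48, 46, 47, 49, 46, 39, 48, 47, 48, 48]
Key observation: The state at step 40, [24, 22, 23, 25, 22, 36, 24, 23, 24, 24], reappears at step 44: the system is in a cycle of period 4 from step 40 on.  Therefore the state at step 1991 equals the state at step 40 + ((1991 - 40) mod 4) = 43, which is [48, 46, 47, 49, 46, 39, 48, 47, 48, 48].

Derivation:
t=0: [59, 51, 34, 45, 31, 8, 59, 37, 54, 44]
t=1: [43, 34, 38, 28, 34, 32, 43, 41, 37, 27]
t=2: [21, 33, 37, 27, 33, 31, 21, 19, 36, 26]
t=3: [21, 34, 38, 27, 34, 31, 21, 40, 37, 26]
t=4: [22, 36, 40, 28, 36, 32, 22, 42, 39, 27]
t=5: [22, 37, 41, 28, 37, 32, 22, 21, 40, 27]
t=6: [18, 34, 17, 25, 34, 29, 18, 17, 38, 24]
t=7: [45, 41, 44, 31, 41, 35, 45, 44, 45, 30]
t=8: [16, 12, 15, 23, 12, 27, 16, 15, 16, 22]
t=9: [39, 35, 38, 25, 35, 29, 39, 38, 39, 24]
t=10: [47, 43, 46, 32, 43, 36, 47, 46, 47, 31]
t=11: [21, 17, 20, 27, 17, 31, 21, 20, 21, 26]
t=12: [12, 30, 11, 19, 30, 23, 12, 11, 12, 18]
t=13: [36, 33, 35, 43, 33, 26, 36, 35, 36, 42]
t=14: [39, 35, 38, 24, 35, 28, 39, 38, 39, 23]
t=15: [46, 42, 45, 30, 42, 35, 46, 45, 46, 29]
t=16: [18, 14, 17, 22, 14, 28, 18, 17, 18, 21]
t=17: [44, 40, 43, 27, 40, 33, 44, 43, 44, 26]
t=18: [19, 37, 18, 23, 37, 29, 19, 18, 19, 22]
t=19: [48, 45, 47, 30, 45, 37, 48, 47, 48, 29]
t=20: [23, 20, 22, 26, 20, 33, 23, 22, 23, 25]
t=21: [10, 7, 9, 13, 7, 21, 10, 9, 10, 12]
t=22: [28, 25, 27, 31, 25, 18, 28, 27, 28, 30]
t=23: [25, 22, 24, 28, 22, 36, 25, 24, 25, 27]
t=24: [16, 13, 15, 19, 13, 28, 16, 15, 16, 18]
t=25: [46, 43, 45, 50, 43, 37, 46, 45, 46, 48]
t=26: [18, 15, 17, 23, 15, 30, 18, 17, 18, 20]
t=27: [45, 42, 44, 28, 42, 36, 45, 44, 45, 25]
t=28: [15, 12, 14, 18, 12, 27, 15, 14, 15, 15]
t=29: [43, 40, 42, 46, 40, 34, 43, 42, 43, 43]
t=30: [17, 35, 16, 20, 35, 29, 17, 16, 17, 17]
t=31: [45, 43, 44, 27, 43, 36, 45, 44, 45, 45]
t=32: [15, 13, 14, 17, 13, 27, 15, 14, 15, 15]
t=33: [43, 41, 42, 45, 41, 34, 43, 42, 43, 43]
t=34: [9, 7, 8, 11, 7, 21, 9, 8, 9, 9]
t=35: [25, 23, 24, 27, 23, 16, 25, 24, 25, 25]
t=36: [16, 14, 15, 18, 14, 28, 16, 15, 16, 16]
t=37: [46, 44, 45, 48, 44, 37, 46, 45, 46, 46]
t=38: [18, 16, 17, 20, 16, 30, 18, 17, 18, 18]
t=39: [48, 46, 47, 29, 46, 39, 48, 47, 48, 48]
t=40: [24, 22, 23, 25, 22, 36, 24, 23, 24, 24]
t=41: [13, 11, 12, 14, 11, 26, 13, 12, 13, 13]
t=42: [37, 35, 36, 38, 35, 29, 37, 36, 37, 37]
t=43: [48, 46, 47, 49, 46, 39, 48, 47, 48, 48]
t=44: [24, 22, 23, 25, 22, 36, 24, 23, 24, 24]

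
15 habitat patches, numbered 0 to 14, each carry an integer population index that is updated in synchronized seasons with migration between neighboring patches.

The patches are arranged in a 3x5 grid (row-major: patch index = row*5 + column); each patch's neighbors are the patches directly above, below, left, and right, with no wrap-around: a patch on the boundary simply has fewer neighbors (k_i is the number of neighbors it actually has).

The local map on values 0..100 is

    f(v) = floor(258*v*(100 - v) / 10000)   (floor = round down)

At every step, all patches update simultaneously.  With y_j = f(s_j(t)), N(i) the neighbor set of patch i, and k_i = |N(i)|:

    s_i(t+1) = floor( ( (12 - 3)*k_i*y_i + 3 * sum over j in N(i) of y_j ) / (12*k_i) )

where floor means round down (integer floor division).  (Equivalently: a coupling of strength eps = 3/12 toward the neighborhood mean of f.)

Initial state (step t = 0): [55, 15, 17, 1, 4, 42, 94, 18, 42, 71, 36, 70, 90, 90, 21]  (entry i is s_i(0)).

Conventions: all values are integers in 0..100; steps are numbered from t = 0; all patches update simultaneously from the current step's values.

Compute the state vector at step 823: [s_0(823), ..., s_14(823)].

Answer: [61, 61, 61, 61, 61, 61, 61, 61, 61, 61, 61, 61, 61, 61, 61]
Key observation: The state at step 6, [61, 61, 61, 61, 61, 61, 61, 61, 61, 61, 61, 61, 61, 61, 61], reappears at step 7: the system is in a cycle of period 1 from step 6 on.  Therefore the state at step 823 equals the state at step 6 + ((823 - 6) mod 1) = 6, which is [61, 61, 61, 61, 61, 61, 61, 61, 61, 61, 61, 61, 61, 61, 61].

Derivation:
t=0: [55, 15, 17, 1, 4, 42, 94, 18, 42, 71, 36, 70, 90, 90, 21]
t=1: [59, 33, 33, 10, 13, 57, 22, 36, 53, 49, 58, 48, 26, 27, 41]
t=2: [61, 56, 54, 29, 32, 61, 48, 57, 60, 60, 62, 60, 51, 52, 60]
t=3: [61, 63, 62, 54, 56, 61, 63, 63, 60, 60, 60, 61, 63, 63, 61]
t=4: [60, 60, 60, 63, 62, 60, 60, 60, 61, 61, 61, 60, 60, 60, 60]
t=5: [61, 61, 60, 60, 60, 61, 61, 61, 60, 60, 61, 61, 61, 61, 61]
t=6: [61, 61, 61, 61, 61, 61, 61, 61, 61, 61, 61, 61, 61, 61, 61]
t=7: [61, 61, 61, 61, 61, 61, 61, 61, 61, 61, 61, 61, 61, 61, 61]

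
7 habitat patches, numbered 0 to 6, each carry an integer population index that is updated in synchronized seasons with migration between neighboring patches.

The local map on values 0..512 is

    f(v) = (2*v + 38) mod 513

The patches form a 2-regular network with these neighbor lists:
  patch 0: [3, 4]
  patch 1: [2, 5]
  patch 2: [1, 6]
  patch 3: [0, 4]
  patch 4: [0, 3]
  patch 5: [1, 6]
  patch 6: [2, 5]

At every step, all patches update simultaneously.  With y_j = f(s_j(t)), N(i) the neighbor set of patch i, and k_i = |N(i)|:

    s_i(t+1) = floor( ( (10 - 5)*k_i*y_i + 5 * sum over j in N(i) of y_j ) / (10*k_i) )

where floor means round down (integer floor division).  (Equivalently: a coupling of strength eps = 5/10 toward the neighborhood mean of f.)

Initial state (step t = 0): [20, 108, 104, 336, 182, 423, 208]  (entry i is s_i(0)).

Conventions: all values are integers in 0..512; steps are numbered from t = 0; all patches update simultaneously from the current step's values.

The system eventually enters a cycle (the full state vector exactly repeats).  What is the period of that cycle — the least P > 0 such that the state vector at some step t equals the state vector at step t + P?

Answer: 18
Key observation: The state at step 14, [391, 297, 188, 391, 391, 250, 141], reappears at step 32 — and no state repeats earlier — so the cycle the system enters has period 18.

Derivation:
t=0: [20, 108, 104, 336, 182, 423, 208]
t=1: [188, 281, 300, 218, 269, 362, 381]
t=2: [341, 137, 156, 356, 253, 218, 237]
t=3: [170, 362, 381, 178, 126, 443, 462]
t=4: [360, 299, 318, 364, 338, 380, 399]
t=5: [236, 173, 192, 238, 225, 254, 273]
t=6: [377, 305, 324, 250, 371, 130, 149]
t=7: [212, 185, 204, 149, 209, 266, 285]
t=8: [429, 329, 348, 397, 427, 154, 173]
t=9: [366, 233, 252, 350, 365, 314, 333]
t=10: [248, 297, 188, 240, 248, 250, 141]
t=11: [17, 169, 316, 13, 17, 122, 269]
t=12: [70, 297, 188, 68, 70, 250, 141]
t=13: [177, 169, 316, 176, 177, 122, 269]
t=14: [391, 297, 188, 391, 391, 250, 141]
t=15: [307, 169, 316, 307, 307, 122, 269]
t=16: [139, 297, 188, 139, 139, 250, 141]
t=17: [316, 169, 316, 316, 316, 122, 269]
t=18: [157, 297, 188, 157, 157, 250, 141]
t=19: [352, 169, 316, 352, 352, 122, 269]
t=20: [229, 297, 188, 229, 229, 250, 141]
t=21: [496, 169, 316, 496, 496, 122, 269]
t=22: [4, 297, 188, 4, 4, 250, 141]
t=23: [46, 169, 316, 46, 46, 122, 269]
t=24: [130, 297, 188, 130, 130, 250, 141]
t=25: [298, 169, 316, 298, 298, 122, 269]
t=26: [121, 297, 188, 121, 121, 250, 141]
t=27: [280, 169, 316, 280, 280, 122, 269]
t=28: [85, 297, 188, 85, 85, 250, 141]
t=29: [208, 169, 316, 208, 208, 122, 269]
t=30: [454, 297, 188, 454, 454, 250, 141]
t=31: [433, 169, 316, 433, 433, 122, 269]
t=32: [391, 297, 188, 391, 391, 250, 141]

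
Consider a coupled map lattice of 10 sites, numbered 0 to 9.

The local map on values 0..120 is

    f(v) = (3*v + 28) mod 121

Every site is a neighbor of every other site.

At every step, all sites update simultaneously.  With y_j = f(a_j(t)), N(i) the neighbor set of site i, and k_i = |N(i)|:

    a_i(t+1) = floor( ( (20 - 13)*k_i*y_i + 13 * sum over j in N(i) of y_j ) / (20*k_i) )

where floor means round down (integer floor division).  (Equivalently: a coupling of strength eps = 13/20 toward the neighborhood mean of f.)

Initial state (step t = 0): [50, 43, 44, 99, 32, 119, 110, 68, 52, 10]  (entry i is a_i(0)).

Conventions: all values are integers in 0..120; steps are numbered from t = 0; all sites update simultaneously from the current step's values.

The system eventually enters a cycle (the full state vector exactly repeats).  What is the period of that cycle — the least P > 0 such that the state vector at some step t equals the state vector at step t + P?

Answer: 5
Key observation: The state at step 26, [22, 22, 22, 22, 22, 22, 26, 26, 22, 22], reappears at step 31 — and no state repeats earlier — so the cycle the system enters has period 5.

Derivation:
t=0: [50, 43, 44, 99, 32, 119, 110, 68, 52, 10]
t=1: [58, 52, 53, 65, 43, 48, 74, 73, 59, 58]
t=2: [64, 59, 60, 70, 51, 55, 43, 43, 65, 64]
t=3: [84, 80, 81, 89, 73, 77, 67, 67, 85, 84]
t=4: [43, 40, 41, 48, 34, 38, 63, 63, 44, 43]
t=5: [41, 39, 40, 46, 34, 37, 58, 58, 42, 41]
t=6: [35, 33, 34, 39, 29, 32, 49, 49, 36, 35]
t=7: [25, 23, 24, 28, 53, 22, 36, 36, 26, 25]
t=8: [87, 85, 86, 89, 76, 84, 62, 62, 88, 87]
t=9: [50, 48, 49, 52, 41, 48, 63, 63, 51, 50]
t=10: [60, 58, 59, 61, 52, 58, 71, 71, 61, 60]
t=11: [89, 87, 88, 90, 82, 87, 98, 98, 90, 89]
t=12: [54, 53, 53, 55, 48, 53, 62, 62, 55, 54]
t=13: [70, 70, 70, 71, 65, 70, 77, 77, 71, 70]
t=14: [101, 101, 101, 102, 97, 101, 74, 74, 102, 101]
t=15: [76, 76, 76, 77, 73, 76, 54, 54, 77, 76]
t=16: [21, 21, 21, 22, 19, 21, 37, 37, 22, 21]
t=17: [80, 80, 80, 81, 78, 80, 60, 60, 81, 80]
t=18: [34, 34, 34, 35, 33, 34, 51, 51, 35, 34]
t=19: [16, 16, 16, 17, 15, 16, 30, 30, 17, 16]
t=20: [82, 82, 82, 83, 81, 82, 93, 93, 83, 82]
t=21: [36, 36, 36, 37, 36, 36, 46, 46, 37, 36]
t=22: [19, 19, 19, 20, 19, 19, 28, 28, 20, 19]
t=23: [89, 89, 89, 90, 89, 89, 96, 96, 90, 89]
t=24: [56, 56, 56, 57, 56, 56, 62, 62, 57, 56]
t=25: [78, 78, 78, 78, 78, 78, 83, 83, 78, 78]
t=26: [22, 22, 22, 22, 22, 22, 26, 26, 22, 22]
t=27: [95, 95, 95, 95, 95, 95, 99, 99, 95, 95]
t=28: [72, 72, 72, 72, 72, 72, 76, 76, 72, 72]
t=29: [3, 3, 3, 3, 3, 3, 7, 7, 3, 3]
t=30: [38, 38, 38, 38, 38, 38, 42, 42, 38, 38]
t=31: [22, 22, 22, 22, 22, 22, 26, 26, 22, 22]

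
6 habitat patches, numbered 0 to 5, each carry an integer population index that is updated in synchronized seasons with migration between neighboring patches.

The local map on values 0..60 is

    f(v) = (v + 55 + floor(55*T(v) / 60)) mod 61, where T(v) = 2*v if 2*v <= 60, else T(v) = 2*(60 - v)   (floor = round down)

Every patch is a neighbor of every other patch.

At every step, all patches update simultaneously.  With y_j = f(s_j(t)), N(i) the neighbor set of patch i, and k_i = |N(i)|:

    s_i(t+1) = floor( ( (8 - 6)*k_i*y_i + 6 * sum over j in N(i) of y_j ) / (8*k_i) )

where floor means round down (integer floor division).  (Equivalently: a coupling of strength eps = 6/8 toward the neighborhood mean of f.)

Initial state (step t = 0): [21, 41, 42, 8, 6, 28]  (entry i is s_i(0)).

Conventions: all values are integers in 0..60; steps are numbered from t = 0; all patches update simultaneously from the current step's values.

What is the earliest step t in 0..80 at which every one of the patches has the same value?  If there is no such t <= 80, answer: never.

Answer: 3
Key observation: Synchronization is absorbing here: once all patches are equal they stay equal, and step 3 is the first all-equal step.

Derivation:
t=0: [21, 41, 42, 8, 6, 28]  (not all equal)
t=1: [21, 17, 17, 17, 17, 17]  (not all equal)
t=2: [44, 43, 43, 43, 43, 43]  (not all equal)
t=3: [6, 6, 6, 6, 6, 6]  (all equal)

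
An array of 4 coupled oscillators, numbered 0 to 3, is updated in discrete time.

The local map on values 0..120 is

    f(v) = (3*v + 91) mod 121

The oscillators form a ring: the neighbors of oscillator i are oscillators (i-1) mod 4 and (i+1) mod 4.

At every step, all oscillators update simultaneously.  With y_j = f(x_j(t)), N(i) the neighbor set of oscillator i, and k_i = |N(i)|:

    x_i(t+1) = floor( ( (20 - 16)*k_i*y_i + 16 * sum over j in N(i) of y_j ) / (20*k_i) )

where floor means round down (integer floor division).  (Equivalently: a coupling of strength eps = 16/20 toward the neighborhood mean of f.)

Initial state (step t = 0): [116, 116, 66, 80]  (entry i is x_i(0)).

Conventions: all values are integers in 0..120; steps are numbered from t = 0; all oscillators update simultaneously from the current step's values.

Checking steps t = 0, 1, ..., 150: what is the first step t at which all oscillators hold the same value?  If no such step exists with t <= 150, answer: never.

Answer: 5
Key observation: Synchronization is absorbing here: once all oscillators are equal they stay equal, and step 5 is the first all-equal step.

Derivation:
t=0: [116, 116, 66, 80]  (not all equal)
t=1: [81, 64, 75, 67]  (not all equal)
t=2: [54, 74, 51, 76]  (not all equal)
t=3: [61, 19, 59, 20]  (not all equal)
t=4: [29, 28, 28, 29]  (not all equal)
t=5: [55, 55, 55, 55]  (all equal)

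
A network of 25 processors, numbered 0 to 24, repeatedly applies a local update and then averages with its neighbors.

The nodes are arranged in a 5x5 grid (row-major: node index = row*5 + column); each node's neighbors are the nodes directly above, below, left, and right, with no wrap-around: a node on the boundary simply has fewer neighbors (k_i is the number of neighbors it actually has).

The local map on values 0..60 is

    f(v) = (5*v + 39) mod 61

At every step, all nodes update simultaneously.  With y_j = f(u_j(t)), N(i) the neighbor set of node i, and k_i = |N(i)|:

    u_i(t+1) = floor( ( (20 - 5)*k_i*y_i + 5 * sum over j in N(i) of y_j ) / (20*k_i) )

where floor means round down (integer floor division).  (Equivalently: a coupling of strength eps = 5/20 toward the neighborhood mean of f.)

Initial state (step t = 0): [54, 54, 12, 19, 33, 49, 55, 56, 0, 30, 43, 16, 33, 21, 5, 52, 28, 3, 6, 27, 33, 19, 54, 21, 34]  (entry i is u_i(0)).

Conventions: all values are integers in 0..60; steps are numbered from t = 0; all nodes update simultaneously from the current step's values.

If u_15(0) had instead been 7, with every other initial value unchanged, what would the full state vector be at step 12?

Simulating step by step:
t=0: [54, 54, 12, 19, 33, 49, 55, 56, 0, 30, 43, 16, 33, 21, 5, 7, 28, 3, 6, 27, 33, 19, 54, 21, 34]
t=1: [8, 7, 31, 17, 18, 31, 14, 17, 32, 9, 16, 49, 25, 20, 8, 17, 51, 46, 15, 42, 18, 15, 10, 19, 28]
t=2: [16, 16, 9, 4, 8, 18, 40, 8, 14, 20, 47, 42, 36, 20, 17, 11, 45, 29, 43, 14, 12, 46, 28, 20, 44]
t=3: [51, 54, 28, 51, 23, 17, 47, 23, 42, 18, 26, 12, 29, 18, 8, 32, 19, 8, 12, 38, 35, 28, 46, 19, 19]
t=4: [38, 14, 49, 45, 31, 12, 27, 29, 9, 9, 39, 34, 6, 9, 18, 19, 17, 18, 33, 40, 32, 48, 26, 15, 16]
t=5: [45, 47, 35, 21, 13, 40, 46, 8, 21, 20, 44, 26, 9, 20, 13, 14, 6, 10, 24, 49, 17, 31, 43, 50, 57]
t=6: [25, 28, 29, 24, 37, 47, 28, 19, 21, 21, 23, 39, 24, 20, 38, 38, 14, 25, 35, 38, 8, 9, 14, 39, 24]
t=7: [42, 51, 9, 33, 38, 33, 52, 16, 22, 25, 34, 49, 35, 21, 41, 42, 46, 41, 33, 44, 22, 26, 45, 47, 39]
t=8: [12, 44, 28, 23, 42, 22, 51, 52, 29, 37, 25, 38, 30, 21, 6, 10, 24, 6, 19, 17, 26, 41, 21, 30, 43]
t=9: [33, 23, 51, 29, 12, 31, 46, 48, 10, 31, 39, 42, 12, 18, 11, 31, 32, 10, 11, 4, 38, 8, 17, 8, 8]
t=10: [21, 32, 43, 10, 30, 16, 23, 35, 24, 16, 40, 11, 33, 13, 31, 17, 15, 26, 31, 51, 38, 18, 6, 17, 23]
t=11: [25, 17, 13, 25, 15, 52, 32, 29, 37, 48, 49, 34, 25, 37, 20, 14, 45, 41, 17, 42, 35, 14, 10, 5, 30]
t=12: [38, 9, 36, 42, 49, 49, 17, 9, 38, 35, 40, 26, 35, 37, 19, 43, 22, 5, 4, 5, 35, 42, 25, 5, 5]

Answer: [38, 9, 36, 42, 49, 49, 17, 9, 38, 35, 40, 26, 35, 37, 19, 43, 22, 5, 4, 5, 35, 42, 25, 5, 5]
Key observation: This trace re-runs the system from the modified initial state.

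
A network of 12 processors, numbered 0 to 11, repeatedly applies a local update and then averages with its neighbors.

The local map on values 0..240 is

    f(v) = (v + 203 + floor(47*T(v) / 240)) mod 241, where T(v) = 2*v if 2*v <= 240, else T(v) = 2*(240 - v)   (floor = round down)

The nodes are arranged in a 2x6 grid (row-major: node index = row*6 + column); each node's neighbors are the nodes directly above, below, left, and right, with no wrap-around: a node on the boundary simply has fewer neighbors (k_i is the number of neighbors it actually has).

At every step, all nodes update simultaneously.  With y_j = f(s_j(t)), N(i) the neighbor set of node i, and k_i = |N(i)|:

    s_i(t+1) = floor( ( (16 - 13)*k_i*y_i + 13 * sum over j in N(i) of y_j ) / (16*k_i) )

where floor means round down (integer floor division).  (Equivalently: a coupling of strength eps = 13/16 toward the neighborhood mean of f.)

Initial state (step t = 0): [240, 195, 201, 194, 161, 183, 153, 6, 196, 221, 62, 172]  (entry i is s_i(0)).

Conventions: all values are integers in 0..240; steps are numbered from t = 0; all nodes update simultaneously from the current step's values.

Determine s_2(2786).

Simulating step by step:
t=0: [240, 195, 201, 194, 161, 183, 153, 6, 196, 221, 62, 172]
t=1: [169, 192, 175, 173, 134, 158, 195, 174, 189, 143, 145, 117]
t=2: [170, 162, 166, 149, 149, 134, 162, 169, 157, 155, 136, 143]
t=3: [154, 156, 151, 149, 141, 142, 157, 153, 153, 145, 144, 138]
t=4: [150, 148, 148, 144, 143, 140, 149, 149, 147, 145, 141, 141]
t=5: [146, 146, 144, 143, 141, 141, 146, 145, 145, 143, 142, 141]
t=6: [144, 143, 143, 142, 141, 141, 144, 144, 143, 142, 141, 141]
t=7: [142, 142, 142, 141, 141, 141, 143, 142, 142, 141, 141, 141]
t=8: [142, 142, 141, 141, 141, 141, 142, 142, 141, 141, 141, 141]
t=9: [142, 141, 141, 141, 141, 141, 142, 141, 141, 141, 141, 141]
t=10: [141, 141, 141, 141, 141, 141, 141, 141, 141, 141, 141, 141]
t=11: [141, 141, 141, 141, 141, 141, 141, 141, 141, 141, 141, 141]

Answer: s_2(2786) = 141
Key observation: The state at step 10, [141, 141, 141, 141, 141, 141, 141, 141, 141, 141, 141, 141], reappears at step 11: the system is in a cycle of period 1 from step 10 on.  Therefore the state at step 2786 equals the state at step 10 + ((2786 - 10) mod 1) = 10, which is [141, 141, 141, 141, 141, 141, 141, 141, 141, 141, 141, 141].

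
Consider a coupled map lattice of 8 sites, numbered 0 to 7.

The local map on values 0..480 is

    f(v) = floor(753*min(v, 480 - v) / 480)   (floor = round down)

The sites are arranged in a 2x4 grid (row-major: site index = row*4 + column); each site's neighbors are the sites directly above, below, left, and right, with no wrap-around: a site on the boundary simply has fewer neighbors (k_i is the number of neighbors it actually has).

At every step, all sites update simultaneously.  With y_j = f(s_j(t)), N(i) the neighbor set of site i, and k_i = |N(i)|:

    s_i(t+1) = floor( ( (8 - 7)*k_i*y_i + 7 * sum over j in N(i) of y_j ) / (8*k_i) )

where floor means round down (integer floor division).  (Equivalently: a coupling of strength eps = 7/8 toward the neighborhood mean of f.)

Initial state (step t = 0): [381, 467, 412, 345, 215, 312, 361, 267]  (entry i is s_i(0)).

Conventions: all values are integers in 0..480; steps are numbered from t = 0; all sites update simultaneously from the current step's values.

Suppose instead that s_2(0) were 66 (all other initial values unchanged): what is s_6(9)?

Answer: s_6(9) = 230
Key observation: This trace re-runs the system from the modified initial state.

Derivation:
t=0: [381, 467, 66, 345, 215, 312, 361, 267]
t=1: [175, 154, 134, 217, 225, 191, 227, 215]
t=2: [293, 258, 299, 281, 294, 314, 291, 346]
t=3: [316, 287, 314, 254, 278, 305, 256, 292]
t=4: [302, 268, 326, 286, 271, 316, 285, 345]
t=5: [323, 268, 304, 235, 275, 313, 244, 292]
t=6: [316, 269, 346, 295, 261, 331, 288, 359]
t=7: [327, 245, 295, 210, 257, 313, 221, 282]
t=8: [343, 276, 340, 303, 262, 342, 294, 334]
t=9: [315, 229, 286, 230, 230, 304, 230, 277]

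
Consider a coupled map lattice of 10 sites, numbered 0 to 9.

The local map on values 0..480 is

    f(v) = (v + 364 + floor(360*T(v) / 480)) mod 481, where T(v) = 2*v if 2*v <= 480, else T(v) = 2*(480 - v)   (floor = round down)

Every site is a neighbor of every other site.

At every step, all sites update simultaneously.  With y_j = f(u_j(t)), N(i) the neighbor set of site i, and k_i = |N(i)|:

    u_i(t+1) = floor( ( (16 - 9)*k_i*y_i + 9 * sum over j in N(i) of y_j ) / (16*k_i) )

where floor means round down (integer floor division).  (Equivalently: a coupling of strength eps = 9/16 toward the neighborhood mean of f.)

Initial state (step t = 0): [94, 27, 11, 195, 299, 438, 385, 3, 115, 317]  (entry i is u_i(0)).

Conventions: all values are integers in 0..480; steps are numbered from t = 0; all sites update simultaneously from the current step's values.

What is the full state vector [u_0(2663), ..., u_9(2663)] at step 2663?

Answer: [402, 402, 402, 402, 402, 402, 402, 402, 402, 402]
Key observation: The state at step 8, [402, 402, 402, 402, 402, 402, 402, 402, 402, 402], reappears at step 9: the system is in a cycle of period 1 from step 8 on.  Therefore the state at step 2663 equals the state at step 8 + ((2663 - 8) mod 1) = 8, which is [402, 402, 402, 402, 402, 402, 402, 402, 402, 402].

Derivation:
t=0: [94, 27, 11, 195, 299, 438, 385, 3, 115, 317]
t=1: [265, 383, 368, 360, 391, 365, 375, 360, 285, 387]
t=2: [442, 420, 423, 424, 418, 423, 421, 424, 438, 419]
t=3: [387, 391, 390, 390, 391, 390, 390, 390, 387, 391]
t=4: [408, 407, 407, 407, 407, 407, 407, 407, 408, 407]
t=5: [399, 399, 399, 399, 399, 399, 399, 399, 399, 399]
t=6: [403, 403, 403, 403, 403, 403, 403, 403, 403, 403]
t=7: [401, 401, 401, 401, 401, 401, 401, 401, 401, 401]
t=8: [402, 402, 402, 402, 402, 402, 402, 402, 402, 402]
t=9: [402, 402, 402, 402, 402, 402, 402, 402, 402, 402]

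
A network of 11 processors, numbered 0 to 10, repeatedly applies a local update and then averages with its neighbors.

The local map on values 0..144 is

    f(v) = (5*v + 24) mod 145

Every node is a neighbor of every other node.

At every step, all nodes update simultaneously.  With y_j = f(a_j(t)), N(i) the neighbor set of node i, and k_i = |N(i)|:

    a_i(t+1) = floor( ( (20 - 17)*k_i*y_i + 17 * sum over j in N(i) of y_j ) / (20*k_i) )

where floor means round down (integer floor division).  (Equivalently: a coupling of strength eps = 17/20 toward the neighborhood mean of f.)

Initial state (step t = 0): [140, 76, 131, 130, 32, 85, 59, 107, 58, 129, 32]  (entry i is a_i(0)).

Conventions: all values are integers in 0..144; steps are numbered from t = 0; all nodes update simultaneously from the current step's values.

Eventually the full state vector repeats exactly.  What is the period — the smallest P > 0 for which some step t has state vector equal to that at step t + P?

Simulating step by step:
t=0: [140, 76, 131, 130, 32, 85, 59, 107, 58, 129, 32]
t=1: [78, 76, 75, 74, 71, 69, 70, 76, 70, 74, 71]
t=2: [101, 100, 100, 99, 98, 98, 98, 100, 98, 99, 98]
t=3: [84, 84, 84, 84, 83, 83, 83, 84, 83, 84, 83]
t=4: [6, 6, 6, 6, 6, 6, 6, 6, 6, 6, 6]
t=5: [54, 54, 54, 54, 54, 54, 54, 54, 54, 54, 54]
t=6: [4, 4, 4, 4, 4, 4, 4, 4, 4, 4, 4]
t=7: [44, 44, 44, 44, 44, 44, 44, 44, 44, 44, 44]
t=8: [99, 99, 99, 99, 99, 99, 99, 99, 99, 99, 99]
t=9: [84, 84, 84, 84, 84, 84, 84, 84, 84, 84, 84]
t=10: [9, 9, 9, 9, 9, 9, 9, 9, 9, 9, 9]
t=11: [69, 69, 69, 69, 69, 69, 69, 69, 69, 69, 69]
t=12: [79, 79, 79, 79, 79, 79, 79, 79, 79, 79, 79]
t=13: [129, 129, 129, 129, 129, 129, 129, 129, 129, 129, 129]
t=14: [89, 89, 89, 89, 89, 89, 89, 89, 89, 89, 89]
t=15: [34, 34, 34, 34, 34, 34, 34, 34, 34, 34, 34]
t=16: [49, 49, 49, 49, 49, 49, 49, 49, 49, 49, 49]
t=17: [124, 124, 124, 124, 124, 124, 124, 124, 124, 124, 124]
t=18: [64, 64, 64, 64, 64, 64, 64, 64, 64, 64, 64]
t=19: [54, 54, 54, 54, 54, 54, 54, 54, 54, 54, 54]

Answer: 14
Key observation: The state at step 5, [54, 54, 54, 54, 54, 54, 54, 54, 54, 54, 54], reappears at step 19 — and no state repeats earlier — so the cycle the system enters has period 14.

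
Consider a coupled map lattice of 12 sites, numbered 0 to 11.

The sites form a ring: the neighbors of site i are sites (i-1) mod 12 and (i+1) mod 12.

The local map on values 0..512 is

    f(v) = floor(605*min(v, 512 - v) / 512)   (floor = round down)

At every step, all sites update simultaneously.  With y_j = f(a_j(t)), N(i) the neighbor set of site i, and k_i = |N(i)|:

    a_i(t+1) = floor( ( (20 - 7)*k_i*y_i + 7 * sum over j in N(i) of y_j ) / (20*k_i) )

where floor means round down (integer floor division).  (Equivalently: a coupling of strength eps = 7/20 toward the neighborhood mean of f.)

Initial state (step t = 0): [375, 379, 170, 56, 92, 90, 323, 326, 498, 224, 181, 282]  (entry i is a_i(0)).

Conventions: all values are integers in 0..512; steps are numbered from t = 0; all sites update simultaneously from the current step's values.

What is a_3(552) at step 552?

Answer: a_3(552) = 295
Key observation: The state at step 26, [299, 301, 301, 299, 288, 269, 257, 255, 255, 257, 271, 290], reappears at step 34: the system is in a cycle of period 8 from step 26 on.  Therefore the state at step 552 equals the state at step 26 + ((552 - 26) mod 8) = 32, which is [295, 294, 294, 295, 288, 269, 254, 249, 249, 256, 272, 290].

Derivation:
t=0: [375, 379, 170, 56, 92, 90, 323, 326, 498, 224, 181, 282]
t=1: [179, 165, 169, 96, 100, 126, 201, 184, 94, 211, 232, 241]
t=2: [220, 197, 183, 128, 122, 158, 217, 201, 153, 229, 271, 269]
t=3: [259, 233, 207, 161, 152, 190, 240, 230, 205, 256, 282, 281]
t=4: [289, 273, 239, 197, 188, 226, 270, 268, 257, 286, 276, 276]
t=5: [268, 278, 273, 239, 231, 262, 282, 289, 292, 274, 276, 275]
t=6: [284, 279, 280, 280, 277, 286, 273, 263, 263, 276, 278, 281]
t=7: [270, 273, 274, 274, 274, 271, 281, 291, 291, 280, 275, 272]
t=8: [284, 282, 281, 281, 281, 281, 272, 262, 263, 272, 279, 282]
t=9: [269, 270, 271, 272, 272, 273, 283, 292, 292, 283, 275, 271]
t=10: [286, 285, 284, 283, 282, 280, 270, 260, 260, 269, 278, 283]
t=11: [267, 268, 269, 270, 271, 275, 285, 294, 295, 286, 276, 270]
t=12: [288, 288, 286, 285, 283, 278, 268, 258, 258, 267, 277, 284]
t=13: [264, 264, 266, 268, 270, 277, 288, 297, 298, 288, 277, 269]
t=14: [291, 292, 290, 287, 284, 276, 264, 255, 254, 264, 276, 286]
t=15: [261, 259, 262, 265, 269, 279, 291, 299, 298, 291, 278, 267]
t=16: [295, 297, 294, 291, 285, 274, 261, 252, 253, 262, 275, 287]
t=17: [257, 254, 257, 261, 269, 281, 293, 297, 297, 292, 280, 266]
t=18: [298, 300, 299, 295, 285, 272, 259, 254, 254, 260, 274, 289]
t=19: [253, 250, 251, 257, 268, 283, 295, 299, 299, 294, 280, 264]
t=20: [296, 295, 296, 297, 287, 270, 257, 251, 252, 258, 274, 290]
t=21: [256, 255, 255, 256, 266, 284, 297, 297, 297, 296, 281, 264]
t=22: [300, 301, 301, 299, 288, 270, 256, 254, 254, 257, 272, 290]
t=23: [251, 249, 249, 252, 265, 284, 298, 300, 300, 297, 282, 263]
t=24: [295, 294, 294, 295, 288, 269, 254, 250, 250, 256, 272, 290]
t=25: [257, 256, 256, 257, 266, 285, 296, 295, 296, 297, 282, 264]
t=26: [299, 301, 301, 299, 288, 269, 257, 255, 255, 257, 271, 290]
t=27: [252, 249, 249, 252, 265, 285, 298, 301, 301, 298, 283, 263]
t=28: [295, 294, 294, 295, 288, 269, 254, 249, 249, 254, 271, 290]
t=29: [257, 256, 256, 257, 266, 285, 296, 295, 295, 296, 282, 264]
t=30: [299, 301, 301, 299, 288, 269, 257, 255, 255, 257, 272, 290]
t=31: [252, 249, 249, 252, 265, 285, 298, 301, 301, 297, 282, 263]
t=32: [295, 294, 294, 295, 288, 269, 254, 249, 249, 256, 272, 290]
t=33: [257, 256, 256, 257, 266, 285, 296, 295, 295, 297, 282, 264]
t=34: [299, 301, 301, 299, 288, 269, 257, 255, 255, 257, 271, 290]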